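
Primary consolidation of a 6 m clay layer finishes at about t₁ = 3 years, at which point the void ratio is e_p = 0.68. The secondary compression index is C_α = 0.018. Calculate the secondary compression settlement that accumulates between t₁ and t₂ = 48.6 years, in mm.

S_s ≈ 77.8 mm

Secondary compression: S_s = C_α·H/(1+e_p)·log₁₀(t₂/t₁)
S_s = 0.018×6/(1+0.68)×log₁₀(48.6/3)
    = 0.06429 × 1.21 = 0.07775 m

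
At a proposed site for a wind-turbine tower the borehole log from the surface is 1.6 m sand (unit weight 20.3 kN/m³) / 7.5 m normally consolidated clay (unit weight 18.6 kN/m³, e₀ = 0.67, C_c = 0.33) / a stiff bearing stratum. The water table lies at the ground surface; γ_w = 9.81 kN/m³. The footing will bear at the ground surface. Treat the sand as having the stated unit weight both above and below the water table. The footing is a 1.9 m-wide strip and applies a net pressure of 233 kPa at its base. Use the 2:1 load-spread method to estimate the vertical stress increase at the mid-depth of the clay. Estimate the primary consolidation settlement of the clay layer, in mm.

Mid-depth of clay below the ground surface: z = 1.6 + 7.5/2 = 5.35 m.
Total vertical stress at mid-clay: σ_v = 20.3×1.6 + 18.6×3.75 = 102.23 kPa.
Pore pressure: u = 9.81×(5.35 − 0) = 52.483 kPa.
Initial effective stress: σ'_0 = σ_v − u = 102.23 − 52.483 = 49.747 kPa.
Stress increase at mid-clay by the 2:1 spreading method:
Δσ = qB/(B+z) = 233×1.9/(1.9+5.35) = 61.062 kPa
Final effective stress: σ'_f = σ'_0 + Δσ = 49.747 + 61.062 = 110.81 kPa.
Normally consolidated clay, so the full stress increment lies on the virgin compression line:
S_c = C_c·H/(1+e₀)·log₁₀(σ'_f/σ'_0) = 0.33×7.5/(1+0.67)×log₁₀(110.81/49.747)
    = 1.482 × 0.34781 = 0.5155 m

S_c ≈ 515 mm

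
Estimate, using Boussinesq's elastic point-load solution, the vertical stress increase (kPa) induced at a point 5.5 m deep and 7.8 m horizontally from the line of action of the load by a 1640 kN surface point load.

Boussinesq vertical stress below a point load on an elastic half-space:
Δσ_z = 3P/(2πz²) · [1 + (r/z)²]^(−5/2)
r/z = 7.8/5.5 = 1.4182; [1+(r/z)²]^(−5/2) = 0.063553.
Δσ_z = 3×1640/(2π×5.5²) × 0.063553 = 25.886 × 0.063553 = 1.645 kPa

Δσ_z ≈ 1.65 kPa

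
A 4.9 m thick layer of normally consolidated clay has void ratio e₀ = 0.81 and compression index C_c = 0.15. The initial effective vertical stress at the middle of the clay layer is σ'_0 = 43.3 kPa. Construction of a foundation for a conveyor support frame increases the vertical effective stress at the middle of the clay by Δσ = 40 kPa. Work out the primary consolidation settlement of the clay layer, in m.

Final effective stress: σ'_f = σ'_0 + Δσ = 43.3 + 40 = 83.3 kPa.
Normally consolidated clay, so the full stress increment lies on the virgin compression line:
S_c = C_c·H/(1+e₀)·log₁₀(σ'_f/σ'_0) = 0.15×4.9/(1+0.81)×log₁₀(83.3/43.3)
    = 0.40608 × 0.28416 = 0.1154 m

S_c ≈ 0.115 m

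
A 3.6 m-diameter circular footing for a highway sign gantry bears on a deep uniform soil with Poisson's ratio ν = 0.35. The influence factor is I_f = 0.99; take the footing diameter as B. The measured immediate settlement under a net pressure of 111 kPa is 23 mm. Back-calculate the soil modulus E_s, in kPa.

E_s ≈ 15100 kPa

S_e = q·B·(1−ν²)/E_s · I_f  ⇒  E_s = q·B·(1−ν²)·I_f / S_e.
E_s = 111 × 3.6 × 0.8775 × 0.99 / 0.023 = 15090 kPa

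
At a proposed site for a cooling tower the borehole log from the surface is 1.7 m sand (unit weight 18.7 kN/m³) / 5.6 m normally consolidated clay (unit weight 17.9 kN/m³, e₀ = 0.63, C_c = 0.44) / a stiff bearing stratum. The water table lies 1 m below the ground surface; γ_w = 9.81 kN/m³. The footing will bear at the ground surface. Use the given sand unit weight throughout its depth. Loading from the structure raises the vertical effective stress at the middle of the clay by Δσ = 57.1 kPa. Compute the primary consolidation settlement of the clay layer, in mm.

S_c ≈ 518 mm

Mid-depth of clay below the ground surface: z = 1.7 + 5.6/2 = 4.5 m.
Total vertical stress at mid-clay: σ_v = 18.7×1.7 + 17.9×2.8 = 81.91 kPa.
Pore pressure: u = 9.81×(4.5 − 1) = 34.335 kPa.
Initial effective stress: σ'_0 = σ_v − u = 81.91 − 34.335 = 47.575 kPa.
Final effective stress: σ'_f = σ'_0 + Δσ = 47.575 + 57.1 = 104.68 kPa.
Normally consolidated clay, so the full stress increment lies on the virgin compression line:
S_c = C_c·H/(1+e₀)·log₁₀(σ'_f/σ'_0) = 0.44×5.6/(1+0.63)×log₁₀(104.68/47.575)
    = 1.5117 × 0.34248 = 0.5177 m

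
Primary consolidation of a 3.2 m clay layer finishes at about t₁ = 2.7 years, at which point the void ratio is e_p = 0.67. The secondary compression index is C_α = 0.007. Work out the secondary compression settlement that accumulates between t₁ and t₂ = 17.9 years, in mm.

Secondary compression: S_s = C_α·H/(1+e_p)·log₁₀(t₂/t₁)
S_s = 0.007×3.2/(1+0.67)×log₁₀(17.9/2.7)
    = 0.01341 × 0.8215 = 0.01102 m

S_s ≈ 11 mm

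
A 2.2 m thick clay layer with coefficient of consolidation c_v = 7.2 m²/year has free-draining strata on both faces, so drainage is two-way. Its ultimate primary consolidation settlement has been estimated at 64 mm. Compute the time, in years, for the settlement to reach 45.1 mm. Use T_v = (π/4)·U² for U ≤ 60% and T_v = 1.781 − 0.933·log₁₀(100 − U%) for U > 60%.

Drainage path length: H_d = H/2 = 1.1 m (double drainage).
U = S(t)/S_ult = 45.1/64 = 0.7047.
U > 60%: T_v = 1.781 − 0.933·log₁₀(100 − 70.469) = 0.40923.
t = T_v·H_d²/c_v = 0.40923×1.1²/7.2 = 0.06877 years.

t ≈ 0.0688 years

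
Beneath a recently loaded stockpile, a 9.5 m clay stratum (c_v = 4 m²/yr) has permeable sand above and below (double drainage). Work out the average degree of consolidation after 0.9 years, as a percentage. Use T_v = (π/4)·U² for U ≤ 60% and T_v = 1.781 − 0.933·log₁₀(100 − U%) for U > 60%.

U ≈ 45.1 %

Drainage path length: H_d = H/2 = 4.75 m (double drainage).
T_v = c_v·t/H_d² = 4×0.9/4.75² = 0.15956.
T_v = 0.15956 corresponds to the U ≤ 60% branch:
U = √(4T_v/π) = 0.4507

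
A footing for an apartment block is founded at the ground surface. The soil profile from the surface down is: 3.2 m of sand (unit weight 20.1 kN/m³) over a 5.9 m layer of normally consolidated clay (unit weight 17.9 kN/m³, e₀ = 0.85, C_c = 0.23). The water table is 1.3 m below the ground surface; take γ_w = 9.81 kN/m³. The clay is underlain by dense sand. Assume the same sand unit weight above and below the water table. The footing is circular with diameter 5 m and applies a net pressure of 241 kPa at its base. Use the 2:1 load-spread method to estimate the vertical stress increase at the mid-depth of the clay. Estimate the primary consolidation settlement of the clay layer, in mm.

S_c ≈ 168 mm

Mid-depth of clay below the ground surface: z = 3.2 + 5.9/2 = 6.15 m.
Total vertical stress at mid-clay: σ_v = 20.1×3.2 + 17.9×2.95 = 117.12 kPa.
Pore pressure: u = 9.81×(6.15 − 1.3) = 47.578 kPa.
Initial effective stress: σ'_0 = σ_v − u = 117.12 − 47.578 = 69.542 kPa.
Stress increase at mid-clay by the 2:1 spreading method:
Δσ ≈ qD²/(D+z)² = 241×5²/(5+6.15)² = 48.463 kPa
Final effective stress: σ'_f = σ'_0 + Δσ = 69.542 + 48.463 = 118 kPa.
Normally consolidated clay, so the full stress increment lies on the virgin compression line:
S_c = C_c·H/(1+e₀)·log₁₀(σ'_f/σ'_0) = 0.23×5.9/(1+0.85)×log₁₀(118/69.542)
    = 0.73351 × 0.22963 = 0.1684 m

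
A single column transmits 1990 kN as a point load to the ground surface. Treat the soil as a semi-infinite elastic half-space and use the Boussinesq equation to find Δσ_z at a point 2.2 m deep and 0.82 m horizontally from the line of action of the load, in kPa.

Boussinesq vertical stress below a point load on an elastic half-space:
Δσ_z = 3P/(2πz²) · [1 + (r/z)²]^(−5/2)
r/z = 0.82/2.2 = 0.37273; [1+(r/z)²]^(−5/2) = 0.72237.
Δσ_z = 3×1990/(2π×2.2²) × 0.72237 = 196.31 × 0.72237 = 141.8 kPa

Δσ_z ≈ 142 kPa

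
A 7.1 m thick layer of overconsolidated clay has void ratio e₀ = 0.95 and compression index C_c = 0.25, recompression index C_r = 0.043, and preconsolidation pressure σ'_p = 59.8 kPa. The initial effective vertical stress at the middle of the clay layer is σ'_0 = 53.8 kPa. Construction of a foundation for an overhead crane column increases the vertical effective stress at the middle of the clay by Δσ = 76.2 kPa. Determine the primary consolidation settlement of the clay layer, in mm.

S_c ≈ 314 mm

Final effective stress: σ'_f = 53.8 + 76.2 = 130 kPa.
σ'_f = 130 > σ'_p = 59.8 kPa, so the stress path crosses the preconsolidation pressure — recompression up to σ'_p, then virgin compression beyond:
S_c = H/(1+e₀)·[C_r·log₁₀(σ'_p/σ'_0) + C_c·log₁₀(σ'_f/σ'_p)]
    = 7.1/1.95 × [0.043×log₁₀(59.8/53.8) + 0.25×log₁₀(130/59.8)]
    = 3.641 × [0.0019745 + 0.084311] = 0.3142 m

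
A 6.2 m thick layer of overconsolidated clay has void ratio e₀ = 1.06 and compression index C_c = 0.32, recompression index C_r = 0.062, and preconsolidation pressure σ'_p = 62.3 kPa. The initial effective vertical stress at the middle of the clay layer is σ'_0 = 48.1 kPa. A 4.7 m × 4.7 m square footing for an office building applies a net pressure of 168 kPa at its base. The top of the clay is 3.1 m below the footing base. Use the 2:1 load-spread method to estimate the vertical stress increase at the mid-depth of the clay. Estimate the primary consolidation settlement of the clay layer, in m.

S_c ≈ 0.122 m

Mid-depth of clay below the footing base: z = 3.1 + 6.2/2 = 6.2 m.
Stress increase at mid-clay by the 2:1 spreading method:
Δσ = qBL/((B+z)(L+z)) = 168×4.7×4.7/((4.7+6.2)(4.7+6.2)) = 31.236 kPa
Final effective stress: σ'_f = 48.1 + 31.236 = 79.336 kPa.
σ'_f = 79.336 > σ'_p = 62.3 kPa, so the stress path crosses the preconsolidation pressure — recompression up to σ'_p, then virgin compression beyond:
S_c = H/(1+e₀)·[C_r·log₁₀(σ'_p/σ'_0) + C_c·log₁₀(σ'_f/σ'_p)]
    = 6.2/2.06 × [0.062×log₁₀(62.3/48.1) + 0.32×log₁₀(79.336/62.3)]
    = 3.0097 × [0.0069653 + 0.033594] = 0.1221 m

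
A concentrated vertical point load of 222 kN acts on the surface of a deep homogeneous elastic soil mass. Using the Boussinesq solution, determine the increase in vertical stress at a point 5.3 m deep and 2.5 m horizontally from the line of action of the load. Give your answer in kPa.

Boussinesq vertical stress below a point load on an elastic half-space:
Δσ_z = 3P/(2πz²) · [1 + (r/z)²]^(−5/2)
r/z = 2.5/5.3 = 0.4717; [1+(r/z)²]^(−5/2) = 0.60517.
Δσ_z = 3×222/(2π×5.3²) × 0.60517 = 3.7735 × 0.60517 = 2.284 kPa

Δσ_z ≈ 2.28 kPa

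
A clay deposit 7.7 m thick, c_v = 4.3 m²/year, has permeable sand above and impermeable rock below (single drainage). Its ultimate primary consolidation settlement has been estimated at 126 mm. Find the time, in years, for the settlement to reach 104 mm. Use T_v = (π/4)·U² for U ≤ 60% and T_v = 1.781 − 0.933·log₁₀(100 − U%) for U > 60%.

Drainage path length: H_d = H = 7.7 m (single drainage).
U = S(t)/S_ult = 104/126 = 0.8254.
U > 60%: T_v = 1.781 − 0.933·log₁₀(100 − 82.54) = 0.62217.
t = T_v·H_d²/c_v = 0.62217×7.7²/4.3 = 8.579 years.

t ≈ 8.58 years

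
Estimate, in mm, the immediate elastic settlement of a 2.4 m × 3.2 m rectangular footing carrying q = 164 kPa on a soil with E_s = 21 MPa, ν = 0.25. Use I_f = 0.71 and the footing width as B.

S_e ≈ 12.5 mm

Immediate (elastic) settlement: S_e = q·B·(1−ν²)/E_s · I_f.
E_s = 21 MPa = 21000 kPa.
S_e = 164 × 2.4 × (1 − 0.25²) / 21000 × 0.71
    = 164 × 2.4 × 0.9375 / 21000 × 0.71
    = 0.01248 m = 12.48 mm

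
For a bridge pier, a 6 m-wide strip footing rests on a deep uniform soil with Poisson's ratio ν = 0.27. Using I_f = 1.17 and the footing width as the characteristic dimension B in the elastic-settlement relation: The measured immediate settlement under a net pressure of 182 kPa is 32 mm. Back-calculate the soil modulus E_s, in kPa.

S_e = q·B·(1−ν²)/E_s · I_f  ⇒  E_s = q·B·(1−ν²)·I_f / S_e.
E_s = 182 × 6 × 0.9271 × 1.17 / 0.032 = 37020 kPa

E_s ≈ 37000 kPa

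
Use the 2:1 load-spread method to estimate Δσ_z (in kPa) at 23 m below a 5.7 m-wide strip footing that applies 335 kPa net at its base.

By the 2:1 method the load spreads at 1 horizontal : 2 vertical, so at depth z the loaded area has grown by z in each plan dimension:
Δσ = qB/(B+z) = 335×5.7/(5.7+23) = 66.533 kPa

Δσ_z ≈ 66.5 kPa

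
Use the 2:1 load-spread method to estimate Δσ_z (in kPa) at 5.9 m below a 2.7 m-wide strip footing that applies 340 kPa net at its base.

By the 2:1 method the load spreads at 1 horizontal : 2 vertical, so at depth z the loaded area has grown by z in each plan dimension:
Δσ = qB/(B+z) = 340×2.7/(2.7+5.9) = 106.74 kPa

Δσ_z ≈ 107 kPa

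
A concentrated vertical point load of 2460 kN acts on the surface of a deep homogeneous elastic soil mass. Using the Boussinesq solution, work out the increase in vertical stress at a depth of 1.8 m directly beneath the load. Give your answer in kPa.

Boussinesq vertical stress below a point load on an elastic half-space:
Δσ_z = 3P/(2πz²) · [1 + (r/z)²]^(−5/2)
r/z = 0/1.8 = 0; [1+(r/z)²]^(−5/2) = 1.
Δσ_z = 3×2460/(2π×1.8²) × 1 = 362.52 × 1 = 362.5 kPa

Δσ_z ≈ 363 kPa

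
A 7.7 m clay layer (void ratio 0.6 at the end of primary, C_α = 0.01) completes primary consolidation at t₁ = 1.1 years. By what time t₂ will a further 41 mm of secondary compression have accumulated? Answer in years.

t₂ ≈ 7.82 years

S_s = C_α·H/(1+e_p)·log₁₀(t₂/t₁) ⇒ log₁₀(t₂/t₁) = S_s·(1+e_p)/(C_α·H).
log₁₀(t₂/t₁) = 0.041 × (1+0.6) / (0.01×7.7) = 0.8519
t₂ = t₁ × 10^0.8519 = 1.1 × 7.111 = 7.822 years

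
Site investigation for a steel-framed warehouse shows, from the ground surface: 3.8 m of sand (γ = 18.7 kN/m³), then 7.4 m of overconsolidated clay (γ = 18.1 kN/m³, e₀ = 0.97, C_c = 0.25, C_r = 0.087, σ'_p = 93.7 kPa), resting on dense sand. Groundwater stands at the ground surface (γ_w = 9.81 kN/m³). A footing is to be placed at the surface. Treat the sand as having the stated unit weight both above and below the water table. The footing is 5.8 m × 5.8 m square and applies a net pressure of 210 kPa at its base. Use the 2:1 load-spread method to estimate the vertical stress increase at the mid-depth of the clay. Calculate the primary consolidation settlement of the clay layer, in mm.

Mid-depth of clay below the ground surface: z = 3.8 + 7.4/2 = 7.5 m.
Total vertical stress at mid-clay: σ_v = 18.7×3.8 + 18.1×3.7 = 138.03 kPa.
Pore pressure: u = 9.81×(7.5 − 0) = 73.575 kPa.
Initial effective stress: σ'_0 = σ_v − u = 138.03 − 73.575 = 64.455 kPa.
Stress increase at mid-clay by the 2:1 spreading method:
Δσ = qBL/((B+z)(L+z)) = 210×5.8×5.8/((5.8+7.5)(5.8+7.5)) = 39.937 kPa
Final effective stress: σ'_f = 64.455 + 39.937 = 104.39 kPa.
σ'_f = 104.39 > σ'_p = 93.7 kPa, so the stress path crosses the preconsolidation pressure — recompression up to σ'_p, then virgin compression beyond:
S_c = H/(1+e₀)·[C_r·log₁₀(σ'_p/σ'_0) + C_c·log₁₀(σ'_f/σ'_p)]
    = 7.4/1.97 × [0.087×log₁₀(93.7/64.455) + 0.25×log₁₀(104.39/93.7)]
    = 3.7563 × [0.014136 + 0.01173] = 0.09716 m

S_c ≈ 97.2 mm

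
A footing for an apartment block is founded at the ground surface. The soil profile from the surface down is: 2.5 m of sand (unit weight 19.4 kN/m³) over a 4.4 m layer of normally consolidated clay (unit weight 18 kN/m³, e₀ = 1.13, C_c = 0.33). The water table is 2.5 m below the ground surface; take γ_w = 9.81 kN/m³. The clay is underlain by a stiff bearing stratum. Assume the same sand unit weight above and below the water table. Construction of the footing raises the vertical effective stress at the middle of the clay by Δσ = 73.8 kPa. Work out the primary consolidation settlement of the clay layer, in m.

Mid-depth of clay below the ground surface: z = 2.5 + 4.4/2 = 4.7 m.
Total vertical stress at mid-clay: σ_v = 19.4×2.5 + 18×2.2 = 88.1 kPa.
Pore pressure: u = 9.81×(4.7 − 2.5) = 21.582 kPa.
Initial effective stress: σ'_0 = σ_v − u = 88.1 − 21.582 = 66.518 kPa.
Final effective stress: σ'_f = σ'_0 + Δσ = 66.518 + 73.8 = 140.32 kPa.
Normally consolidated clay, so the full stress increment lies on the virgin compression line:
S_c = C_c·H/(1+e₀)·log₁₀(σ'_f/σ'_0) = 0.33×4.4/(1+1.13)×log₁₀(140.32/66.518)
    = 0.68169 × 0.32418 = 0.221 m

S_c ≈ 0.221 m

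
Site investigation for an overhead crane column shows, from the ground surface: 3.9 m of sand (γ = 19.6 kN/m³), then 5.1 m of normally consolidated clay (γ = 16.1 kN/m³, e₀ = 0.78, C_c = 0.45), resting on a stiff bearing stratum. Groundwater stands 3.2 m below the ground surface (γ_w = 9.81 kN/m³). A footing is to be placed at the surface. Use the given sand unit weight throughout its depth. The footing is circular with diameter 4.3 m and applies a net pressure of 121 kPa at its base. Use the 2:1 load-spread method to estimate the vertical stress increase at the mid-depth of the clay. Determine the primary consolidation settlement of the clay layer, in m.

S_c ≈ 0.114 m

Mid-depth of clay below the ground surface: z = 3.9 + 5.1/2 = 6.45 m.
Total vertical stress at mid-clay: σ_v = 19.6×3.9 + 16.1×2.55 = 117.5 kPa.
Pore pressure: u = 9.81×(6.45 − 3.2) = 31.883 kPa.
Initial effective stress: σ'_0 = σ_v − u = 117.5 − 31.883 = 85.617 kPa.
Stress increase at mid-clay by the 2:1 spreading method:
Δσ ≈ qD²/(D+z)² = 121×4.3²/(4.3+6.45)² = 19.36 kPa
Final effective stress: σ'_f = σ'_0 + Δσ = 85.617 + 19.36 = 104.98 kPa.
Normally consolidated clay, so the full stress increment lies on the virgin compression line:
S_c = C_c·H/(1+e₀)·log₁₀(σ'_f/σ'_0) = 0.45×5.1/(1+0.78)×log₁₀(104.98/85.617)
    = 1.2893 × 0.088547 = 0.1142 m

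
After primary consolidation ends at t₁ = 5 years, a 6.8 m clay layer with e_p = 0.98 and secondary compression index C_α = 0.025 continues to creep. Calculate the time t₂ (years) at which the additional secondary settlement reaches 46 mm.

t₂ ≈ 17.2 years

S_s = C_α·H/(1+e_p)·log₁₀(t₂/t₁) ⇒ log₁₀(t₂/t₁) = S_s·(1+e_p)/(C_α·H).
log₁₀(t₂/t₁) = 0.046 × (1+0.98) / (0.025×6.8) = 0.5358
t₂ = t₁ × 10^0.5358 = 5 × 3.434 = 17.17 years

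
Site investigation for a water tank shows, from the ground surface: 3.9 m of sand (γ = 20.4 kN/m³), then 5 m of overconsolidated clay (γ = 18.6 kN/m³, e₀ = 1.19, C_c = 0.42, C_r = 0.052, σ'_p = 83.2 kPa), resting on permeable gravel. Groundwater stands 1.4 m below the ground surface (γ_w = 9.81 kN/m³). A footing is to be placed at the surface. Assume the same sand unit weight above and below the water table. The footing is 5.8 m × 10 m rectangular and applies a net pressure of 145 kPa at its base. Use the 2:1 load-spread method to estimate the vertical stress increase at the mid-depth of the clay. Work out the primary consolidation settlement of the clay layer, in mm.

Mid-depth of clay below the ground surface: z = 3.9 + 5/2 = 6.4 m.
Total vertical stress at mid-clay: σ_v = 20.4×3.9 + 18.6×2.5 = 126.06 kPa.
Pore pressure: u = 9.81×(6.4 − 1.4) = 49.05 kPa.
Initial effective stress: σ'_0 = σ_v − u = 126.06 − 49.05 = 77.01 kPa.
Stress increase at mid-clay by the 2:1 spreading method:
Δσ = qBL/((B+z)(L+z)) = 145×5.8×10/((5.8+6.4)(10+6.4)) = 42.033 kPa
Final effective stress: σ'_f = 77.01 + 42.033 = 119.04 kPa.
σ'_f = 119.04 > σ'_p = 83.2 kPa, so the stress path crosses the preconsolidation pressure — recompression up to σ'_p, then virgin compression beyond:
S_c = H/(1+e₀)·[C_r·log₁₀(σ'_p/σ'_0) + C_c·log₁₀(σ'_f/σ'_p)]
    = 5/2.19 × [0.052×log₁₀(83.2/77.01) + 0.42×log₁₀(119.04/83.2)]
    = 2.2831 × [0.001746 + 0.065339] = 0.1532 m

S_c ≈ 153 mm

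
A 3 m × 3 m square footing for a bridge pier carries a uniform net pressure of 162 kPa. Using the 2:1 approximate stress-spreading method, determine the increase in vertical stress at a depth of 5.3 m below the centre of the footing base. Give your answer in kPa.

By the 2:1 method the load spreads at 1 horizontal : 2 vertical, so at depth z the loaded area has grown by z in each plan dimension:
Δσ = qBL/((B+z)(L+z)) = 162×3×3/((3+5.3)(3+5.3)) = 21.164 kPa

Δσ_z ≈ 21.2 kPa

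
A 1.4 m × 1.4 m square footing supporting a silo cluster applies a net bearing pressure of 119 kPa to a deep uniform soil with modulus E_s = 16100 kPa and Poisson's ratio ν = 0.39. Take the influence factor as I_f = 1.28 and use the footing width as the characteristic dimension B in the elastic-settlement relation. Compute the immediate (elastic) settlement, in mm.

Immediate (elastic) settlement: S_e = q·B·(1−ν²)/E_s · I_f.
S_e = 119 × 1.4 × (1 − 0.39²) / 16100 × 1.28
    = 119 × 1.4 × 0.8479 / 16100 × 1.28
    = 0.01123 m = 11.23 mm

S_e ≈ 11.2 mm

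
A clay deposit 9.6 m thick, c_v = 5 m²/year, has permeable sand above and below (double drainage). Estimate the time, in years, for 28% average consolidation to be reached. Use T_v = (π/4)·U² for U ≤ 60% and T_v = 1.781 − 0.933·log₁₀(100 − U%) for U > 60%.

Drainage path length: H_d = H/2 = 4.8 m (double drainage).
U ≤ 60%: T_v = (π/4)·U² = (π/4)×0.28² = 0.061575.
t = T_v·H_d²/c_v = 0.061575×4.8²/5 = 0.2837 years.

t ≈ 0.284 years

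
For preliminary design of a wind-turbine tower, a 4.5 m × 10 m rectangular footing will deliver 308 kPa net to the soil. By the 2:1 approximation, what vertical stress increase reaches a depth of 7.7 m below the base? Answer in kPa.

Δσ_z ≈ 64.2 kPa

By the 2:1 method the load spreads at 1 horizontal : 2 vertical, so at depth z the loaded area has grown by z in each plan dimension:
Δσ = qBL/((B+z)(L+z)) = 308×4.5×10/((4.5+7.7)(10+7.7)) = 64.184 kPa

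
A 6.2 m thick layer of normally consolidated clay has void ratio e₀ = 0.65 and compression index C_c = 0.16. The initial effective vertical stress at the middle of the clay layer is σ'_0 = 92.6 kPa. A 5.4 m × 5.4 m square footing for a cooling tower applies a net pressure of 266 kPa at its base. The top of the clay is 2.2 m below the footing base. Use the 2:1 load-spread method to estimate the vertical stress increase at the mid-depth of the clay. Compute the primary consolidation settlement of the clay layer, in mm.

Mid-depth of clay below the footing base: z = 2.2 + 6.2/2 = 5.3 m.
Stress increase at mid-clay by the 2:1 spreading method:
Δσ = qBL/((B+z)(L+z)) = 266×5.4×5.4/((5.4+5.3)(5.4+5.3)) = 67.749 kPa
Final effective stress: σ'_f = σ'_0 + Δσ = 92.6 + 67.749 = 160.35 kPa.
Normally consolidated clay, so the full stress increment lies on the virgin compression line:
S_c = C_c·H/(1+e₀)·log₁₀(σ'_f/σ'_0) = 0.16×6.2/(1+0.65)×log₁₀(160.35/92.6)
    = 0.60121 × 0.23846 = 0.1434 m

S_c ≈ 143 mm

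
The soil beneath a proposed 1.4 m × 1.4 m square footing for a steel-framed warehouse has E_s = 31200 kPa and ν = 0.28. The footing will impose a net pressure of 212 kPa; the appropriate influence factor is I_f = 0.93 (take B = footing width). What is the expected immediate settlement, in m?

S_e ≈ 0.00815 m

Immediate (elastic) settlement: S_e = q·B·(1−ν²)/E_s · I_f.
S_e = 212 × 1.4 × (1 − 0.28²) / 31200 × 0.93
    = 212 × 1.4 × 0.9216 / 31200 × 0.93
    = 0.008153 m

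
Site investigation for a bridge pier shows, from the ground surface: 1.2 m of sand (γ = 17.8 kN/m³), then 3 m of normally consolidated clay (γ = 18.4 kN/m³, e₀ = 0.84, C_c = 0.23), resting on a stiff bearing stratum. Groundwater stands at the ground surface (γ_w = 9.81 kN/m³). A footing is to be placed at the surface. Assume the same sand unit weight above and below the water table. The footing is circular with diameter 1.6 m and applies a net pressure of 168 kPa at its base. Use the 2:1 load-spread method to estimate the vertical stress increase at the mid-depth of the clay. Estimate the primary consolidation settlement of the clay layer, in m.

Mid-depth of clay below the ground surface: z = 1.2 + 3/2 = 2.7 m.
Total vertical stress at mid-clay: σ_v = 17.8×1.2 + 18.4×1.5 = 48.96 kPa.
Pore pressure: u = 9.81×(2.7 − 0) = 26.487 kPa.
Initial effective stress: σ'_0 = σ_v − u = 48.96 − 26.487 = 22.473 kPa.
Stress increase at mid-clay by the 2:1 spreading method:
Δσ ≈ qD²/(D+z)² = 168×1.6²/(1.6+2.7)² = 23.26 kPa
Final effective stress: σ'_f = σ'_0 + Δσ = 22.473 + 23.26 = 45.733 kPa.
Normally consolidated clay, so the full stress increment lies on the virgin compression line:
S_c = C_c·H/(1+e₀)·log₁₀(σ'_f/σ'_0) = 0.23×3/(1+0.84)×log₁₀(45.733/22.473)
    = 0.375 × 0.30857 = 0.1157 m

S_c ≈ 0.116 m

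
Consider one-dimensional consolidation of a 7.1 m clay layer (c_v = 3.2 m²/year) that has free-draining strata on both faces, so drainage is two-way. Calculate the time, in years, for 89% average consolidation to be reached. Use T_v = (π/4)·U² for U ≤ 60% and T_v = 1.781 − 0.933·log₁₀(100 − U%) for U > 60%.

t ≈ 3.19 years

Drainage path length: H_d = H/2 = 3.55 m (double drainage).
U > 60%: T_v = 1.781 − 0.933·log₁₀(100 − 89) = 0.80938.
t = T_v·H_d²/c_v = 0.80938×3.55²/3.2 = 3.188 years.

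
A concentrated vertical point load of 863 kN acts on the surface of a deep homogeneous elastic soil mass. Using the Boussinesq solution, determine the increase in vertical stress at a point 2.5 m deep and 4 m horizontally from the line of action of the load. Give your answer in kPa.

Boussinesq vertical stress below a point load on an elastic half-space:
Δσ_z = 3P/(2πz²) · [1 + (r/z)²]^(−5/2)
r/z = 4/2.5 = 1.6; [1+(r/z)²]^(−5/2) = 0.041819.
Δσ_z = 3×863/(2π×2.5²) × 0.041819 = 65.928 × 0.041819 = 2.757 kPa

Δσ_z ≈ 2.76 kPa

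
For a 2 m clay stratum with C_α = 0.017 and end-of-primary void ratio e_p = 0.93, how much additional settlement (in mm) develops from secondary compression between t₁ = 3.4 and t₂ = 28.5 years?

S_s ≈ 16.3 mm

Secondary compression: S_s = C_α·H/(1+e_p)·log₁₀(t₂/t₁)
S_s = 0.017×2/(1+0.93)×log₁₀(28.5/3.4)
    = 0.01762 × 0.9234 = 0.01627 m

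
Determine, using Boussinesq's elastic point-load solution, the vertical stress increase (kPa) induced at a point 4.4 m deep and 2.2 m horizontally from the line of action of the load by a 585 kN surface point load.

Δσ_z ≈ 8.26 kPa

Boussinesq vertical stress below a point load on an elastic half-space:
Δσ_z = 3P/(2πz²) · [1 + (r/z)²]^(−5/2)
r/z = 2.2/4.4 = 0.5; [1+(r/z)²]^(−5/2) = 0.57243.
Δσ_z = 3×585/(2π×4.4²) × 0.57243 = 14.428 × 0.57243 = 8.259 kPa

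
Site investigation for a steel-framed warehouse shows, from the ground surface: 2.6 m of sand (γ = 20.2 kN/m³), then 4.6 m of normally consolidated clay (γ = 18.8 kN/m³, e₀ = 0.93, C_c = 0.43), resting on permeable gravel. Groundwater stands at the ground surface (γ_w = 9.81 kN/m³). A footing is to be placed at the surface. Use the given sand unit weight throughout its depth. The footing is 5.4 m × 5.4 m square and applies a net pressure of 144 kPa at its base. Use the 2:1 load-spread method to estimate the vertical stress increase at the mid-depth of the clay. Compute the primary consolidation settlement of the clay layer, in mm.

S_c ≈ 269 mm

Mid-depth of clay below the ground surface: z = 2.6 + 4.6/2 = 4.9 m.
Total vertical stress at mid-clay: σ_v = 20.2×2.6 + 18.8×2.3 = 95.76 kPa.
Pore pressure: u = 9.81×(4.9 − 0) = 48.069 kPa.
Initial effective stress: σ'_0 = σ_v − u = 95.76 − 48.069 = 47.691 kPa.
Stress increase at mid-clay by the 2:1 spreading method:
Δσ = qBL/((B+z)(L+z)) = 144×5.4×5.4/((5.4+4.9)(5.4+4.9)) = 39.58 kPa
Final effective stress: σ'_f = σ'_0 + Δσ = 47.691 + 39.58 = 87.271 kPa.
Normally consolidated clay, so the full stress increment lies on the virgin compression line:
S_c = C_c·H/(1+e₀)·log₁₀(σ'_f/σ'_0) = 0.43×4.6/(1+0.93)×log₁₀(87.271/47.691)
    = 1.0249 × 0.26243 = 0.269 m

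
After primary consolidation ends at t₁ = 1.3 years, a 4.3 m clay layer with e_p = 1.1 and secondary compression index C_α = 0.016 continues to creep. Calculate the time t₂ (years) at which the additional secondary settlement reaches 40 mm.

S_s = C_α·H/(1+e_p)·log₁₀(t₂/t₁) ⇒ log₁₀(t₂/t₁) = S_s·(1+e_p)/(C_α·H).
log₁₀(t₂/t₁) = 0.04 × (1+1.1) / (0.016×4.3) = 1.221
t₂ = t₁ × 10^1.221 = 1.3 × 16.63 = 21.62 years

t₂ ≈ 21.6 years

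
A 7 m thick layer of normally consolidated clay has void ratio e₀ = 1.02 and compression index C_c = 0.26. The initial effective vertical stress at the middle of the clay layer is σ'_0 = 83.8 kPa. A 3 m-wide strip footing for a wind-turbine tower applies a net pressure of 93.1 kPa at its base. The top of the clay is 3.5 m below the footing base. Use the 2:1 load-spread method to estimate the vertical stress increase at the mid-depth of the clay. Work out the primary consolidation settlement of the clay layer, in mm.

Mid-depth of clay below the footing base: z = 3.5 + 7/2 = 7 m.
Stress increase at mid-clay by the 2:1 spreading method:
Δσ = qB/(B+z) = 93.1×3/(3+7) = 27.93 kPa
Final effective stress: σ'_f = σ'_0 + Δσ = 83.8 + 27.93 = 111.73 kPa.
Normally consolidated clay, so the full stress increment lies on the virgin compression line:
S_c = C_c·H/(1+e₀)·log₁₀(σ'_f/σ'_0) = 0.26×7/(1+1.02)×log₁₀(111.73/83.8)
    = 0.90099 × 0.12493 = 0.1126 m

S_c ≈ 113 mm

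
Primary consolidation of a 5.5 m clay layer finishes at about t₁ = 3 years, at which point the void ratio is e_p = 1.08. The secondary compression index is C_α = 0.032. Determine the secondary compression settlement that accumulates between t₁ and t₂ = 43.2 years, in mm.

Secondary compression: S_s = C_α·H/(1+e_p)·log₁₀(t₂/t₁)
S_s = 0.032×5.5/(1+1.08)×log₁₀(43.2/3)
    = 0.08462 × 1.158 = 0.09802 m

S_s ≈ 98 mm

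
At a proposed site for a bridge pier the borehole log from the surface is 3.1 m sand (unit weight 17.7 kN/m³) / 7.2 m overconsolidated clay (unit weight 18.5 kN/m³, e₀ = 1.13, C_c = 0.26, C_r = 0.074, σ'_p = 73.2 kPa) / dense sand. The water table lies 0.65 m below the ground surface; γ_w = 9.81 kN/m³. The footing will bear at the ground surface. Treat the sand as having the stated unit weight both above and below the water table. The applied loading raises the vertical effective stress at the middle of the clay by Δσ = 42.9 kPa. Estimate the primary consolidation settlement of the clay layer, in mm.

Mid-depth of clay below the ground surface: z = 3.1 + 7.2/2 = 6.7 m.
Total vertical stress at mid-clay: σ_v = 17.7×3.1 + 18.5×3.6 = 121.47 kPa.
Pore pressure: u = 9.81×(6.7 − 0.65) = 59.351 kPa.
Initial effective stress: σ'_0 = σ_v − u = 121.47 − 59.351 = 62.119 kPa.
Final effective stress: σ'_f = 62.119 + 42.9 = 105.02 kPa.
σ'_f = 105.02 > σ'_p = 73.2 kPa, so the stress path crosses the preconsolidation pressure — recompression up to σ'_p, then virgin compression beyond:
S_c = H/(1+e₀)·[C_r·log₁₀(σ'_p/σ'_0) + C_c·log₁₀(σ'_f/σ'_p)]
    = 7.2/2.13 × [0.074×log₁₀(73.2/62.119) + 0.26×log₁₀(105.02/73.2)]
    = 3.3803 × [0.0052752 + 0.040758] = 0.1556 m

S_c ≈ 156 mm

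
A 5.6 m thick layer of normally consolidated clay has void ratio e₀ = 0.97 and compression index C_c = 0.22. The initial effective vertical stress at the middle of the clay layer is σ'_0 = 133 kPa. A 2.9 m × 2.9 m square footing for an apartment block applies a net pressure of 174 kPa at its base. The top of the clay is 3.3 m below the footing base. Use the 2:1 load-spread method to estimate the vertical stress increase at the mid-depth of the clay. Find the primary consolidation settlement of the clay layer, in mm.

S_c ≈ 34.6 mm

Mid-depth of clay below the footing base: z = 3.3 + 5.6/2 = 6.1 m.
Stress increase at mid-clay by the 2:1 spreading method:
Δσ = qBL/((B+z)(L+z)) = 174×2.9×2.9/((2.9+6.1)(2.9+6.1)) = 18.066 kPa
Final effective stress: σ'_f = σ'_0 + Δσ = 133 + 18.066 = 151.07 kPa.
Normally consolidated clay, so the full stress increment lies on the virgin compression line:
S_c = C_c·H/(1+e₀)·log₁₀(σ'_f/σ'_0) = 0.22×5.6/(1+0.97)×log₁₀(151.07/133)
    = 0.62538 × 0.055327 = 0.0346 m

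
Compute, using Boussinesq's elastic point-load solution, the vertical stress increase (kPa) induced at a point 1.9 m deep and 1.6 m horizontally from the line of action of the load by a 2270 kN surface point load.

Δσ_z ≈ 78.6 kPa

Boussinesq vertical stress below a point load on an elastic half-space:
Δσ_z = 3P/(2πz²) · [1 + (r/z)²]^(−5/2)
r/z = 1.6/1.9 = 0.84211; [1+(r/z)²]^(−5/2) = 0.26185.
Δσ_z = 3×2270/(2π×1.9²) × 0.26185 = 300.23 × 0.26185 = 78.62 kPa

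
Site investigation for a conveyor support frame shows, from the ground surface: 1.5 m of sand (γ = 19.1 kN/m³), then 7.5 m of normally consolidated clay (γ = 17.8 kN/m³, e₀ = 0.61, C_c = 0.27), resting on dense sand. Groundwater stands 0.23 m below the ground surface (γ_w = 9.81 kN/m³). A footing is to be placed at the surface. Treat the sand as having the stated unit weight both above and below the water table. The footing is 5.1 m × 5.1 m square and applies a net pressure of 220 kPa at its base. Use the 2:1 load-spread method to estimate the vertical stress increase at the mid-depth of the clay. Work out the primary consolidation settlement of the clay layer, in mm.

Mid-depth of clay below the ground surface: z = 1.5 + 7.5/2 = 5.25 m.
Total vertical stress at mid-clay: σ_v = 19.1×1.5 + 17.8×3.75 = 95.4 kPa.
Pore pressure: u = 9.81×(5.25 − 0.23) = 49.246 kPa.
Initial effective stress: σ'_0 = σ_v − u = 95.4 − 49.246 = 46.154 kPa.
Stress increase at mid-clay by the 2:1 spreading method:
Δσ = qBL/((B+z)(L+z)) = 220×5.1×5.1/((5.1+5.25)(5.1+5.25)) = 53.417 kPa
Final effective stress: σ'_f = σ'_0 + Δσ = 46.154 + 53.417 = 99.571 kPa.
Normally consolidated clay, so the full stress increment lies on the virgin compression line:
S_c = C_c·H/(1+e₀)·log₁₀(σ'_f/σ'_0) = 0.27×7.5/(1+0.61)×log₁₀(99.571/46.154)
    = 1.2578 × 0.33392 = 0.42 m

S_c ≈ 420 mm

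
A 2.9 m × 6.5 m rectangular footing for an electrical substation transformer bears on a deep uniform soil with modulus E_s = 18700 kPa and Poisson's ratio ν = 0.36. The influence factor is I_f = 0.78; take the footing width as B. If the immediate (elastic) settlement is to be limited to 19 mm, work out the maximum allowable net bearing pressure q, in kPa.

S_e = q·B·(1−ν²)/E_s · I_f  ⇒  q = S_e·E_s / (B·(1−ν²)·I_f).
q = 0.019 × 18700 / (2.9 × 0.8704 × 0.78) = 180.5 kPa

q ≈ 180 kPa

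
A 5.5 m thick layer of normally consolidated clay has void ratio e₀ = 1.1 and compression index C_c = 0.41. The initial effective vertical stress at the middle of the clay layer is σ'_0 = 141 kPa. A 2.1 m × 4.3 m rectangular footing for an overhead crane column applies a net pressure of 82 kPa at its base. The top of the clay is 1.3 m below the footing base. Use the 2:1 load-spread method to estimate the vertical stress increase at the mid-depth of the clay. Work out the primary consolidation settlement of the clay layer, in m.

Mid-depth of clay below the footing base: z = 1.3 + 5.5/2 = 4.05 m.
Stress increase at mid-clay by the 2:1 spreading method:
Δσ = qBL/((B+z)(L+z)) = 82×2.1×4.3/((2.1+4.05)(4.3+4.05)) = 14.419 kPa
Final effective stress: σ'_f = σ'_0 + Δσ = 141 + 14.419 = 155.42 kPa.
Normally consolidated clay, so the full stress increment lies on the virgin compression line:
S_c = C_c·H/(1+e₀)·log₁₀(σ'_f/σ'_0) = 0.41×5.5/(1+1.1)×log₁₀(155.42/141)
    = 1.0738 × 0.042288 = 0.04541 m

S_c ≈ 0.0454 m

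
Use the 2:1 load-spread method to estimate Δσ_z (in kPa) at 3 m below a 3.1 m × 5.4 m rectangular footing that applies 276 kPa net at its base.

Δσ_z ≈ 90.2 kPa

By the 2:1 method the load spreads at 1 horizontal : 2 vertical, so at depth z the loaded area has grown by z in each plan dimension:
Δσ = qBL/((B+z)(L+z)) = 276×3.1×5.4/((3.1+3)(5.4+3)) = 90.169 kPa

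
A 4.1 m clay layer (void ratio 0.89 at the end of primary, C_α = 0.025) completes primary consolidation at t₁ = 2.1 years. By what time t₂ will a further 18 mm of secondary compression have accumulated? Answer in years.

t₂ ≈ 4.51 years

S_s = C_α·H/(1+e_p)·log₁₀(t₂/t₁) ⇒ log₁₀(t₂/t₁) = S_s·(1+e_p)/(C_α·H).
log₁₀(t₂/t₁) = 0.018 × (1+0.89) / (0.025×4.1) = 0.3319
t₂ = t₁ × 10^0.3319 = 2.1 × 2.147 = 4.509 years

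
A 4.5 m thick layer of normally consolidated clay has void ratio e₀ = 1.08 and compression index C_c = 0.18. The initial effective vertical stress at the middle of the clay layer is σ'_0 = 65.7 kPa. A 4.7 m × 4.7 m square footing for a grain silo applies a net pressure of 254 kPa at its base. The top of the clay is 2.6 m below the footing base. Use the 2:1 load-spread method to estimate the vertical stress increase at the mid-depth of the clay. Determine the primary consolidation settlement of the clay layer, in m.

Mid-depth of clay below the footing base: z = 2.6 + 4.5/2 = 4.85 m.
Stress increase at mid-clay by the 2:1 spreading method:
Δσ = qBL/((B+z)(L+z)) = 254×4.7×4.7/((4.7+4.85)(4.7+4.85)) = 61.521 kPa
Final effective stress: σ'_f = σ'_0 + Δσ = 65.7 + 61.521 = 127.22 kPa.
Normally consolidated clay, so the full stress increment lies on the virgin compression line:
S_c = C_c·H/(1+e₀)·log₁₀(σ'_f/σ'_0) = 0.18×4.5/(1+1.08)×log₁₀(127.22/65.7)
    = 0.38942 × 0.28699 = 0.1118 m

S_c ≈ 0.112 m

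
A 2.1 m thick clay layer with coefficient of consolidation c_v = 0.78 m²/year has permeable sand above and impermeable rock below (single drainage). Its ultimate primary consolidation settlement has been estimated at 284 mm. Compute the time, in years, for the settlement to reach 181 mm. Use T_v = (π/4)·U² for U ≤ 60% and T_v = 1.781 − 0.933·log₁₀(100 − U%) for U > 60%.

t ≈ 1.84 years

Drainage path length: H_d = H = 2.1 m (single drainage).
U = S(t)/S_ult = 181/284 = 0.6373.
U > 60%: T_v = 1.781 − 0.933·log₁₀(100 − 63.732) = 0.32597.
t = T_v·H_d²/c_v = 0.32597×2.1²/0.78 = 1.843 years.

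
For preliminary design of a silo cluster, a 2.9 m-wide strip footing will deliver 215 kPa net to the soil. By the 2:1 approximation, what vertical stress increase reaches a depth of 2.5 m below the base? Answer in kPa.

Δσ_z ≈ 115 kPa

By the 2:1 method the load spreads at 1 horizontal : 2 vertical, so at depth z the loaded area has grown by z in each plan dimension:
Δσ = qB/(B+z) = 215×2.9/(2.9+2.5) = 115.46 kPa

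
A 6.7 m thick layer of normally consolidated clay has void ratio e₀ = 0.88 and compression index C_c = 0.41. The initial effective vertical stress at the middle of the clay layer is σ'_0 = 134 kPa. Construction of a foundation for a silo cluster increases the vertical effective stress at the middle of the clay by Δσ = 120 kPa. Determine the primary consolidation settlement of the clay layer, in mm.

S_c ≈ 406 mm

Final effective stress: σ'_f = σ'_0 + Δσ = 134 + 120 = 254 kPa.
Normally consolidated clay, so the full stress increment lies on the virgin compression line:
S_c = C_c·H/(1+e₀)·log₁₀(σ'_f/σ'_0) = 0.41×6.7/(1+0.88)×log₁₀(254/134)
    = 1.4612 × 0.27773 = 0.4058 m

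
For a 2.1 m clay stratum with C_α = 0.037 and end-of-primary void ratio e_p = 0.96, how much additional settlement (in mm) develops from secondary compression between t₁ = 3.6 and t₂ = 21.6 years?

S_s ≈ 30.8 mm

Secondary compression: S_s = C_α·H/(1+e_p)·log₁₀(t₂/t₁)
S_s = 0.037×2.1/(1+0.96)×log₁₀(21.6/3.6)
    = 0.03964 × 0.7782 = 0.03085 m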